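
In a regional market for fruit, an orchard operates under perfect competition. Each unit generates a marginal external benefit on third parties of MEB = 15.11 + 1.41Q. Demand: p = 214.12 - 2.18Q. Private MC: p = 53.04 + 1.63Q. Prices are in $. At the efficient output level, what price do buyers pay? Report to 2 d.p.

P = $54.08

Social marginal cost = private MC − MEB = 37.93 + 0.22Q.
Set SMC = demand: 37.93 + 0.22Q = 214.12 - 2.18Q → Q* = 73.4125.
Consumer price on the demand curve at Q*: 214.12 − 2.18×73.4125 = 54.0808.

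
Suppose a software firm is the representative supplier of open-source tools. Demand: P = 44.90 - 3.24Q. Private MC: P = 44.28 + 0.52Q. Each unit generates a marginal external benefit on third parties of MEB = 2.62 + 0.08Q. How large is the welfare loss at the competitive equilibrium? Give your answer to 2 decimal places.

Market equilibrium (private): 44.28 + 0.52Q = 44.90 - 3.24Q → Q_m = 0.1649.
Social marginal cost = private MC − MEB = 41.66 + 0.44Q.
Set SMC = demand: 41.66 + 0.44Q = 44.90 - 3.24Q → Q* = 0.8804.
Height of the DWL triangle at Q_m is demand(Q_m) − SMC(Q_m) = MEB(Q_m) = 2.6332.
DWL = ½ × 0.7155 × 2.6332 = 0.9420.

DWL = 0.94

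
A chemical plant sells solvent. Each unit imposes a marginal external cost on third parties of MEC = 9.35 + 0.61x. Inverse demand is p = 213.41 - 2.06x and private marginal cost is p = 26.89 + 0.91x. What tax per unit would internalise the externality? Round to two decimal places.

Social marginal cost = private MC + MEC = 36.24 + 1.52x.
Set SMC = demand: 36.24 + 1.52x = 213.41 - 2.06x → x* = 49.4888.
The Pigouvian tax equals MEC at x*: 9.35 + 0.61×49.4888 = 39.5382.

tax = 39.54 per unit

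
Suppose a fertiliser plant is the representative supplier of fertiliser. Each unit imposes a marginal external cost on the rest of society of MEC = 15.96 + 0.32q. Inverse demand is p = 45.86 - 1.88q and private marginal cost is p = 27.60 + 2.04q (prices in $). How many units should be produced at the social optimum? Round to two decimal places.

Social marginal cost = private MC + MEC = 43.56 + 2.36q.
Set SMC = demand: 43.56 + 2.36q = 45.86 - 1.88q → q* = 0.5425.

q* = 0.54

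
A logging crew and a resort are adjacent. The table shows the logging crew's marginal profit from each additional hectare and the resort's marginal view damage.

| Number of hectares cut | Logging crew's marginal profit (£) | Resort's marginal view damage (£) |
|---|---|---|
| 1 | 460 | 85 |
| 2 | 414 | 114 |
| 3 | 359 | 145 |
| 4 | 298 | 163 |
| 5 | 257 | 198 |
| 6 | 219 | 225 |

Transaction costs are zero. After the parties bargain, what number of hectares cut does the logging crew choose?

5

Bargaining reaches the level where marginal profit last exceeds marginal view damage.
That holds through level 5 (257 ≥ 198) but not at 6 (219 < 225).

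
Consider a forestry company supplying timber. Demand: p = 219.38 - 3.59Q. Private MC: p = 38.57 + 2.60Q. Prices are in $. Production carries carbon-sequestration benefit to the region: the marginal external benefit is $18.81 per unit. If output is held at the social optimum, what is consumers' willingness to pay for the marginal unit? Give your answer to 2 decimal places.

Social marginal cost = private MC − MEB = 19.76 + 2.60Q.
Set SMC = demand: 19.76 + 2.60Q = 219.38 - 3.59Q → Q* = 32.2488.
Consumer price on the demand curve at Q*: 219.38 − 3.59×32.2488 = 103.6068.

P = $103.61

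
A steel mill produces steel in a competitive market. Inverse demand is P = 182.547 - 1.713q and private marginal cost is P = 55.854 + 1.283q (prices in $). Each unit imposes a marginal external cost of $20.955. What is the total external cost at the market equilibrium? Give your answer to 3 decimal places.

Market equilibrium (private): 55.854 + 1.283q = 182.547 - 1.713q → q_m = 42.2874.
Total external cost = MEC × q_m = 20.955 × 42.2874 = 886.1325.

$886.132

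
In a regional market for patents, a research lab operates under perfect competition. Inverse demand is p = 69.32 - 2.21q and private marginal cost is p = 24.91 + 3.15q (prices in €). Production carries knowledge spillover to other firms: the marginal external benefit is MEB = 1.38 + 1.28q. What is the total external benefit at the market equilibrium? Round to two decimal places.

€55.37

Market equilibrium (private): 24.91 + 3.15q = 69.32 - 2.21q → q_m = 8.2854.
Total external benefit = ∫₀^{q_m} (1.38 + 1.28q) dq = 1.38×8.2854 + ½×1.28×8.2854² = 55.3685.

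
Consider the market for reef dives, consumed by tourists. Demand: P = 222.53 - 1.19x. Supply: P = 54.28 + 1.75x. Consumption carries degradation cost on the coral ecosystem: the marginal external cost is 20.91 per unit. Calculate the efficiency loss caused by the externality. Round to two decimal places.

DWL = 74.36

Market equilibrium (private): 54.28 + 1.75x = 222.53 - 1.19x → x_m = 57.2279.
Social marginal benefit = demand − MEC = 201.62 - 1.19x.
Set SMB = MC: 201.62 - 1.19x = 54.28 + 1.75x → x* = 50.1156.
Between x* and x_m the wedge MC − SMB runs linearly from 0 to MEC(x_m), so the loss is a triangle.
DWL = ½ × 7.1123 × 20.9100 = 74.3591.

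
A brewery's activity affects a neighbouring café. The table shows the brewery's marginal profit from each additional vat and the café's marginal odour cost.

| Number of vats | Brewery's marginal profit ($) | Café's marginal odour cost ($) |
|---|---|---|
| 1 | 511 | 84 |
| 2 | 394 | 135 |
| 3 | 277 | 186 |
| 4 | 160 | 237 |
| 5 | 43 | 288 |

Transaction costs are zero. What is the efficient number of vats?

3

Bargaining reaches the level where marginal profit last exceeds marginal odour cost.
That holds through level 3 (277 ≥ 186) but not at 4 (160 < 237).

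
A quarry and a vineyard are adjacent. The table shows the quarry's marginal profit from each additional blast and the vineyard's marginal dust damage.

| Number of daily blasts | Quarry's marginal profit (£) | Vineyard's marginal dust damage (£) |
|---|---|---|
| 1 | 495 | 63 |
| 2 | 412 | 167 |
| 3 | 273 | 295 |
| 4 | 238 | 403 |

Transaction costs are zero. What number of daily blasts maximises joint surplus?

2

Bargaining reaches the level where marginal profit last exceeds marginal dust damage.
That holds through level 2 (412 ≥ 167) but not at 3 (273 < 295).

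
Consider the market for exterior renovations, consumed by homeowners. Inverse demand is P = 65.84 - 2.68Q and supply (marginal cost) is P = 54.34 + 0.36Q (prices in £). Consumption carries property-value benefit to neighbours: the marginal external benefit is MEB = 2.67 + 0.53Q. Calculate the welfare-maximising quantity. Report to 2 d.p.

Social marginal benefit = demand + MEB = 68.51 - 2.15Q.
Set SMB = MC: 68.51 - 2.15Q = 54.34 + 0.36Q → Q* = 5.6454.

Q* = 5.65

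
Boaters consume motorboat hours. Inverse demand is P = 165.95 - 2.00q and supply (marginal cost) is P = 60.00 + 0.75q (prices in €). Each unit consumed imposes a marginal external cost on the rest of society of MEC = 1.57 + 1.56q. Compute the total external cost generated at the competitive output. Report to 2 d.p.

Market equilibrium (private): 60.00 + 0.75q = 165.95 - 2.00q → q_m = 38.5273.
Total external cost = ∫₀^{q_m} (1.57 + 1.56q) dq = 1.57×38.5273 + ½×1.56×38.5273² = 1218.2831.

€1218.28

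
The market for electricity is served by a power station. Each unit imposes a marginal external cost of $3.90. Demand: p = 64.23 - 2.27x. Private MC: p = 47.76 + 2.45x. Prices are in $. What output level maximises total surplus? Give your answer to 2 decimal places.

x* = 2.66

Social marginal cost = private MC + MEC = 51.66 + 2.45x.
Set SMC = demand: 51.66 + 2.45x = 64.23 - 2.27x → x* = 2.6631.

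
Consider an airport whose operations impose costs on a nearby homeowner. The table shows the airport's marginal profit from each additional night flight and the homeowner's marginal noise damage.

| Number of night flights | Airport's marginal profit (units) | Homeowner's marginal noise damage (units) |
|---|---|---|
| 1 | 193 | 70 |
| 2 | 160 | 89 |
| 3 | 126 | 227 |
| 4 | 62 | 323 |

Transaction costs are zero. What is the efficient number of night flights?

2

Bargaining reaches the level where marginal profit last exceeds marginal noise damage.
That holds through level 2 (160 ≥ 89) but not at 3 (126 < 227).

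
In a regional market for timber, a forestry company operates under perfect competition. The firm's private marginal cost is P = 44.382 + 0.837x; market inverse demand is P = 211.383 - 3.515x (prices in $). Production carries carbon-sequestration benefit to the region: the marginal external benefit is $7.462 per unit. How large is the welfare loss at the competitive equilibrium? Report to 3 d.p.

Market equilibrium (private): 44.382 + 0.837x = 211.383 - 3.515x → x_m = 38.3734.
Social marginal cost = private MC − MEB = 36.920 + 0.837x.
Set SMC = demand: 36.920 + 0.837x = 211.383 - 3.515x → x* = 40.0880.
Between x* and x_m the wedge demand − SMC runs linearly from 0 to MEB(x_m), so the loss is a triangle.
DWL = ½ × 1.7146 × 7.4620 = 6.3972.

DWL = $6.397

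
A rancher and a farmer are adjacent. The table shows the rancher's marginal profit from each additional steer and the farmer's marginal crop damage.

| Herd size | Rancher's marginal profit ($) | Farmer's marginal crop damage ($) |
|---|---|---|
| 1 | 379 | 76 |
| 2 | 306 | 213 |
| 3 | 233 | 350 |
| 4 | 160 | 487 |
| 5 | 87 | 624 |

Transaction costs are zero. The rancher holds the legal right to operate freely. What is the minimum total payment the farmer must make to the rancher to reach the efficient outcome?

Left alone the rancher would choose level 5 (marginal profit stays positive).
Efficient level: k* = 2 (marginal profit ≥ marginal crop damage through 2).
The farmer must at least cover the rancher's forgone profit from cutting 5→2: 233 + 160 + 87 = 480.

$480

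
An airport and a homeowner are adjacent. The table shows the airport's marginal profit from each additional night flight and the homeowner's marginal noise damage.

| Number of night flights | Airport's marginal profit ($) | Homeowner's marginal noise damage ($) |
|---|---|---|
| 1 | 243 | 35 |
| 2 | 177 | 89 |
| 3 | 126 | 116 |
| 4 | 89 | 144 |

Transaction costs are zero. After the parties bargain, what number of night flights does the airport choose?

3

Bargaining reaches the level where marginal profit last exceeds marginal noise damage.
That holds through level 3 (126 ≥ 116) but not at 4 (89 < 144).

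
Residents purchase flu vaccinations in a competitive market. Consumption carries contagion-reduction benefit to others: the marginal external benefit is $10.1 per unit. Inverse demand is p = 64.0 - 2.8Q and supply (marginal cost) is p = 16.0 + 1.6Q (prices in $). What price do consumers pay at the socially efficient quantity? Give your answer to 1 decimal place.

Social marginal benefit = demand + MEB = 74.1 - 2.8Q.
Set SMB = MC: 74.1 - 2.8Q = 16.0 + 1.6Q → Q* = 13.2045.
Consumer price on the demand curve at Q*: 64.0 − 2.8×13.2045 = 27.0274.

P = $27.0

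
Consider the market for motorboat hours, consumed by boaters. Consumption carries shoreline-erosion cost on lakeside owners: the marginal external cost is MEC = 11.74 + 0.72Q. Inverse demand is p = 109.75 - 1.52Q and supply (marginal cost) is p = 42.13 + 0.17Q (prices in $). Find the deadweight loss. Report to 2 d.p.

Market equilibrium (private): 42.13 + 0.17Q = 109.75 - 1.52Q → Q_m = 40.0118.
Social marginal benefit = demand − MEC = 98.01 - 2.24Q.
Set SMB = MC: 98.01 - 2.24Q = 42.13 + 0.17Q → Q* = 23.1867.
The loss is the area between SMB and MC from Q* to Q_m; with linear curves that's a triangle of height MEC(Q_m).
DWL = ½ × 16.8251 × 40.5485 = 341.1163.

DWL = $341.12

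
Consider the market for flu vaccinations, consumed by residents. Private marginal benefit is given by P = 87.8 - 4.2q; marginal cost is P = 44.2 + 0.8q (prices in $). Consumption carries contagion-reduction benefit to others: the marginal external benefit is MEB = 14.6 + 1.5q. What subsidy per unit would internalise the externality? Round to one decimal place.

Social marginal benefit = demand + MEB = 102.4 - 2.7q.
Set SMB = MC: 102.4 - 2.7q = 44.2 + 0.8q → q* = 16.6286.
The Pigouvian subsidy equals MEB at q*: 14.6 + 1.5×16.6286 = 39.5429.

subsidy = $39.5 per unit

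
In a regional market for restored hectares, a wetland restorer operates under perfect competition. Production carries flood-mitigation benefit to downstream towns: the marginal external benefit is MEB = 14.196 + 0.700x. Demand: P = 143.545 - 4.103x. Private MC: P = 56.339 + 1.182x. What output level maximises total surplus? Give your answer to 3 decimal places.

Social marginal cost = private MC − MEB = 42.143 + 0.482x.
Set SMC = demand: 42.143 + 0.482x = 143.545 - 4.103x → x* = 22.1160.

x* = 22.116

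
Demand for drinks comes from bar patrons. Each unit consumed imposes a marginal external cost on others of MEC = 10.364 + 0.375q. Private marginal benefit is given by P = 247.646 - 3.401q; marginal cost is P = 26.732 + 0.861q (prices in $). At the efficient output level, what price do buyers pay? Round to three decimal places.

P = $93.218

Social marginal benefit = demand − MEC = 237.282 - 3.776q.
Set SMB = MC: 237.282 - 3.776q = 26.732 + 0.861q → q* = 45.4065.
Consumer price on the demand curve at q*: 247.646 − 3.401×45.4065 = 93.2185.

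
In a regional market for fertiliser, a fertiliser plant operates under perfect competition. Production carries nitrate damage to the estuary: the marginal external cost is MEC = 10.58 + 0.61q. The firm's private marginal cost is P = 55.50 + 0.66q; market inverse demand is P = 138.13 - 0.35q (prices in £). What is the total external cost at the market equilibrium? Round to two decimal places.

£2906.99

Market equilibrium (private): 55.50 + 0.66q = 138.13 - 0.35q → q_m = 81.8119.
Total external cost = ∫₀^{q_m} (10.58 + 0.61q) dq = 10.58×81.8119 + ½×0.61×81.8119² = 2906.9919.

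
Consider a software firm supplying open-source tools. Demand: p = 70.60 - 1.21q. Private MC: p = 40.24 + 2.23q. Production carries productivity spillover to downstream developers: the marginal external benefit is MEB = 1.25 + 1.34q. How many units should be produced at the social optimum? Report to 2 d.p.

q* = 15.05

Social marginal cost = private MC − MEB = 38.99 + 0.89q.
Set SMC = demand: 38.99 + 0.89q = 70.60 - 1.21q → q* = 15.0524.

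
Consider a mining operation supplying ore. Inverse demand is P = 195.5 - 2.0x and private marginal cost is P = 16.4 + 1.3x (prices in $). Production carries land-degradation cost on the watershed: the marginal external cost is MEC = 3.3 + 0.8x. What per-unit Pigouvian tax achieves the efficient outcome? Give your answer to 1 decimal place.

tax = $37.6 per unit

Social marginal cost = private MC + MEC = 19.7 + 2.1x.
Set SMC = demand: 19.7 + 2.1x = 195.5 - 2.0x → x* = 42.8780.
The Pigouvian tax equals MEC at x*: 3.3 + 0.8×42.8780 = 37.6024.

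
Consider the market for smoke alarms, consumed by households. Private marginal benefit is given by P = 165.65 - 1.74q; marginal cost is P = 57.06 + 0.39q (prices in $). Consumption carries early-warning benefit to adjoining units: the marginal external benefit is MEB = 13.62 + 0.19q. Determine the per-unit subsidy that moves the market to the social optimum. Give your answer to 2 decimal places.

subsidy = $25.59 per unit

Social marginal benefit = demand + MEB = 179.27 - 1.55q.
Set SMB = MC: 179.27 - 1.55q = 57.06 + 0.39q → q* = 62.9948.
The Pigouvian subsidy equals MEB at q*: 13.62 + 0.19×62.9948 = 25.5890.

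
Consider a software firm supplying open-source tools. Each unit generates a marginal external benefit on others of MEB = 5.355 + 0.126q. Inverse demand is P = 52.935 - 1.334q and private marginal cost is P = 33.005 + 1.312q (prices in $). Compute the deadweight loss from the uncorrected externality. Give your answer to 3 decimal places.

Market equilibrium (private): 33.005 + 1.312q = 52.935 - 1.334q → q_m = 7.5321.
Social marginal cost = private MC − MEB = 27.650 + 1.186q.
Set SMC = demand: 27.650 + 1.186q = 52.935 - 1.334q → q* = 10.0337.
The loss is the area between SMC and demand from q* to q_m; with linear curves that's a triangle of height MEB(q_m).
DWL = ½ × 2.5016 × 6.3040 = 7.8850.

DWL = $7.885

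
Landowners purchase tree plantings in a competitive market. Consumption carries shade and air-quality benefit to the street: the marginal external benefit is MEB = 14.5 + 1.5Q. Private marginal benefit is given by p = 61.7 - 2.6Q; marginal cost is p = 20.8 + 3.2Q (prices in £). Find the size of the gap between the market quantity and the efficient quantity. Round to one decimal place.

Market equilibrium (private): 20.8 + 3.2Q = 61.7 - 2.6Q → Q_m = 7.0517.
Social marginal benefit = demand + MEB = 76.2 - 1.1Q.
Set SMB = MC: 76.2 - 1.1Q = 20.8 + 3.2Q → Q* = 12.8837.
Gap = |7.0517 − 12.8837| = 5.8320.

5.8 units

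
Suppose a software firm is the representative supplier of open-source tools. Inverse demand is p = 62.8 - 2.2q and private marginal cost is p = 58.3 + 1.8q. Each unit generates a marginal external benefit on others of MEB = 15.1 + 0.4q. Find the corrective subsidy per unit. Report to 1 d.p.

Social marginal cost = private MC − MEB = 43.2 + 1.4q.
Set SMC = demand: 43.2 + 1.4q = 62.8 - 2.2q → q* = 5.4444.
The Pigouvian subsidy equals MEB at q*: 15.1 + 0.4×5.4444 = 17.2778.

subsidy = 17.3 per unit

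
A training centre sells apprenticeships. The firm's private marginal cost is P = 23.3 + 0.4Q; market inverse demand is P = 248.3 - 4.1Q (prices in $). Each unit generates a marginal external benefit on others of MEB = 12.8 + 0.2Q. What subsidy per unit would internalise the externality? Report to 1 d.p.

Social marginal cost = private MC − MEB = 10.5 + 0.2Q.
Set SMC = demand: 10.5 + 0.2Q = 248.3 - 4.1Q → Q* = 55.3023.
The Pigouvian subsidy equals MEB at Q*: 12.8 + 0.2×55.3023 = 23.8605.

subsidy = $23.9 per unit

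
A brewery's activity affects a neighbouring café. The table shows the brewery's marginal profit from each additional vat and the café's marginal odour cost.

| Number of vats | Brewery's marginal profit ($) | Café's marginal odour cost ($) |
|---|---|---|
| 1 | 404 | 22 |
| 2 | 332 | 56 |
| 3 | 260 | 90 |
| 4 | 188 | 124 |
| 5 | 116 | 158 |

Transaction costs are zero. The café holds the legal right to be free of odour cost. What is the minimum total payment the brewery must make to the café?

Efficient level: marginal profit ≥ marginal odour cost through level 4, so k* = 4.
With the café holding the right, the brewery must at least compensate total damage at k*: 22 + 56 + 90 + 124 = 292.

$292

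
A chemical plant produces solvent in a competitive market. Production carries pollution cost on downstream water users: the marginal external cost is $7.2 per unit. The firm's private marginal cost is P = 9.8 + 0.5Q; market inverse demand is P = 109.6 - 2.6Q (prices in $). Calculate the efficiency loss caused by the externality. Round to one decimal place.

DWL = $8.4

Market equilibrium (private): 9.8 + 0.5Q = 109.6 - 2.6Q → Q_m = 32.1935.
Social marginal cost = private MC + MEC = 17.0 + 0.5Q.
Set SMC = demand: 17.0 + 0.5Q = 109.6 - 2.6Q → Q* = 29.8710.
The loss is the area between SMC and demand from Q* to Q_m; with linear curves that's a triangle of height MEC(Q_m).
DWL = ½ × 2.3225 × 7.2000 = 8.3610.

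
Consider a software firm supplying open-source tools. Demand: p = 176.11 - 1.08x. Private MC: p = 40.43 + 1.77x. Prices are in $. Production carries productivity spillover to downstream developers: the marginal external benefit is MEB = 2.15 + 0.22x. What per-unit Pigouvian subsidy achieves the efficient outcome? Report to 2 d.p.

subsidy = $13.68 per unit

Social marginal cost = private MC − MEB = 38.28 + 1.55x.
Set SMC = demand: 38.28 + 1.55x = 176.11 - 1.08x → x* = 52.4068.
The Pigouvian subsidy equals MEB at x*: 2.15 + 0.22×52.4068 = 13.6795.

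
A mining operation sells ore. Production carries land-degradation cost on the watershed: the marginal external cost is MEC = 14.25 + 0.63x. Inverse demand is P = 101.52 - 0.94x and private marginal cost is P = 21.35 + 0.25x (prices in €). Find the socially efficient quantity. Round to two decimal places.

x* = 36.22

Social marginal cost = private MC + MEC = 35.60 + 0.88x.
Set SMC = demand: 35.60 + 0.88x = 101.52 - 0.94x → x* = 36.2198.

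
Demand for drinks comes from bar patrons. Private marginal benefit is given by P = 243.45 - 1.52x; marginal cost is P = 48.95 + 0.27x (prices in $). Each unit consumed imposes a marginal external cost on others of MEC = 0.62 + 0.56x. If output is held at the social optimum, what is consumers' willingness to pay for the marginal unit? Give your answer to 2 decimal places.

Social marginal benefit = demand − MEC = 242.83 - 2.08x.
Set SMB = MC: 242.83 - 2.08x = 48.95 + 0.27x → x* = 82.5021.
Consumer price on the demand curve at x*: 243.45 − 1.52×82.5021 = 118.0468.

P = $118.05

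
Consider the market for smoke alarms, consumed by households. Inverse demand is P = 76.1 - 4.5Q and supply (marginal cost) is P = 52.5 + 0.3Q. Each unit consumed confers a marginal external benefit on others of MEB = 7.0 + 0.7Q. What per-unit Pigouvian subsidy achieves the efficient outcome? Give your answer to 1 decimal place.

subsidy = 12.2 per unit

Social marginal benefit = demand + MEB = 83.1 - 3.8Q.
Set SMB = MC: 83.1 - 3.8Q = 52.5 + 0.3Q → Q* = 7.4634.
The Pigouvian subsidy equals MEB at Q*: 7.0 + 0.7×7.4634 = 12.2244.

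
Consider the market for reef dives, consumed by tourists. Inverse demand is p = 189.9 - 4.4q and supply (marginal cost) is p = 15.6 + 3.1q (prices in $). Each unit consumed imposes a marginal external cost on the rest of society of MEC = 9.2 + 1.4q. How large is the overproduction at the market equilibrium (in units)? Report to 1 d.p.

4.7 units

Market equilibrium (private): 15.6 + 3.1q = 189.9 - 4.4q → q_m = 23.2400.
Social marginal benefit = demand − MEC = 180.7 - 5.8q.
Set SMB = MC: 180.7 - 5.8q = 15.6 + 3.1q → q* = 18.5506.
Gap = |23.2400 − 18.5506| = 4.6894.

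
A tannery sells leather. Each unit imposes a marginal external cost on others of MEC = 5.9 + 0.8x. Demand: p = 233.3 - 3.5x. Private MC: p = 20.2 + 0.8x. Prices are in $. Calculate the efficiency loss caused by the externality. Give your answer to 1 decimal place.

DWL = $203.4

Market equilibrium (private): 20.2 + 0.8x = 233.3 - 3.5x → x_m = 49.5581.
Social marginal cost = private MC + MEC = 26.1 + 1.6x.
Set SMC = demand: 26.1 + 1.6x = 233.3 - 3.5x → x* = 40.6275.
The welfare-loss triangle has base |x_m − x*| and height MEC(x_m) (the vertical gap between SMC and demand is zero at x* and MEC at x_m).
DWL = ½ × 8.9306 × 45.5465 = 203.3788.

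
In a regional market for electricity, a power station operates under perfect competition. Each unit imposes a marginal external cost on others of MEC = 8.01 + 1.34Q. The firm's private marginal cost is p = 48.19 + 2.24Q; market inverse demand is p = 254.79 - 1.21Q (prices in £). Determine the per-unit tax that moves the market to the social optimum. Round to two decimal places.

tax = £63.57 per unit

Social marginal cost = private MC + MEC = 56.20 + 3.58Q.
Set SMC = demand: 56.20 + 3.58Q = 254.79 - 1.21Q → Q* = 41.4593.
The Pigouvian tax equals MEC at Q*: 8.01 + 1.34×41.4593 = 63.5655.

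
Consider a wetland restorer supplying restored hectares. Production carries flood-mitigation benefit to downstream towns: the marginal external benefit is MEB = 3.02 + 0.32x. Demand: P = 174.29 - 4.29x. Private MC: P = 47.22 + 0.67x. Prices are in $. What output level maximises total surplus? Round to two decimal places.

x* = 28.04

Social marginal cost = private MC − MEB = 44.20 + 0.35x.
Set SMC = demand: 44.20 + 0.35x = 174.29 - 4.29x → x* = 28.0366.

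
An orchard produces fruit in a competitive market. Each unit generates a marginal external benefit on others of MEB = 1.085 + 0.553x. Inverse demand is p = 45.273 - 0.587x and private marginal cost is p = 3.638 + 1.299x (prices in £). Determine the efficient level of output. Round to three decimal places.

x* = 32.048

Social marginal cost = private MC − MEB = 2.553 + 0.746x.
Set SMC = demand: 2.553 + 0.746x = 45.273 - 0.587x → x* = 32.0480.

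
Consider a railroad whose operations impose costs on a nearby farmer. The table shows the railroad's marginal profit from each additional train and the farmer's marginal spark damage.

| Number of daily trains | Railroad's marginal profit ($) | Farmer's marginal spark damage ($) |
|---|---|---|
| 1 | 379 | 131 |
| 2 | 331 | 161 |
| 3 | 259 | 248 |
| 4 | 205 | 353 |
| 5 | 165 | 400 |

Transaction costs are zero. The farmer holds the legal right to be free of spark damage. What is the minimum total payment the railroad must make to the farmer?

$540

Efficient level: marginal profit ≥ marginal spark damage through level 3, so k* = 3.
With the farmer holding the right, the railroad must at least compensate total damage at k*: 131 + 161 + 248 = 540.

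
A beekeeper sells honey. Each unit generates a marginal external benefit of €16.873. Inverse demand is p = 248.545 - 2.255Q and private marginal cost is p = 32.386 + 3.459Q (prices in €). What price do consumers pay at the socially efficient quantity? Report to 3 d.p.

Social marginal cost = private MC − MEB = 15.513 + 3.459Q.
Set SMC = demand: 15.513 + 3.459Q = 248.545 - 2.255Q → Q* = 40.7826.
Consumer price on the demand curve at Q*: 248.545 − 2.255×40.7826 = 156.5802.

P = €156.580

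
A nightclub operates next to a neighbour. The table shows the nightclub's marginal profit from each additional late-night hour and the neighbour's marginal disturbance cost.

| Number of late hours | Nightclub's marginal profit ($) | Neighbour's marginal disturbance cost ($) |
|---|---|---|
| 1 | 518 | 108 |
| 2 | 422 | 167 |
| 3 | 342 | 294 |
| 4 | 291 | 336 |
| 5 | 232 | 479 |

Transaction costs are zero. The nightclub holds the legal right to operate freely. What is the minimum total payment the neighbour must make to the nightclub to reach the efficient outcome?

Left alone the nightclub would choose level 5 (marginal profit stays positive).
Efficient level: k* = 3 (marginal profit ≥ marginal disturbance cost through 3).
The neighbour must at least cover the nightclub's forgone profit from cutting 5→3: 291 + 232 = 523.

$523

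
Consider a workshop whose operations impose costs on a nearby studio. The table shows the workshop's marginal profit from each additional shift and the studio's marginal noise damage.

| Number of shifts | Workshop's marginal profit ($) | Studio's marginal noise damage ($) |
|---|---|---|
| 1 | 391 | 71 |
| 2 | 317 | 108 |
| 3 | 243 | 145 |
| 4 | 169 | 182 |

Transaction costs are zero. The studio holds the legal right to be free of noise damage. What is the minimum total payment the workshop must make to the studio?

$324

Efficient level: marginal profit ≥ marginal noise damage through level 3, so k* = 3.
With the studio holding the right, the workshop must at least compensate total damage at k*: 71 + 108 + 145 = 324.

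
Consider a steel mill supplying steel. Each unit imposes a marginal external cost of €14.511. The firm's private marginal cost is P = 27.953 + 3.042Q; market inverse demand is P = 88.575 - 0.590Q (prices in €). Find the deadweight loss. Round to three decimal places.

DWL = €28.988

Market equilibrium (private): 27.953 + 3.042Q = 88.575 - 0.590Q → Q_m = 16.6911.
Social marginal cost = private MC + MEC = 42.464 + 3.042Q.
Set SMC = demand: 42.464 + 3.042Q = 88.575 - 0.590Q → Q* = 12.6958.
Between Q* and Q_m the wedge SMC − demand runs linearly from 0 to MEC(Q_m), so the loss is a triangle.
DWL = ½ × 3.9953 × 14.5110 = 28.9879.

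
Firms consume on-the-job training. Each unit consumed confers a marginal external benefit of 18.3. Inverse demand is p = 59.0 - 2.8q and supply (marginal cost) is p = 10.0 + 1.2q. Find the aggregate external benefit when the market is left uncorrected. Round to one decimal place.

Market equilibrium (private): 10.0 + 1.2q = 59.0 - 2.8q → q_m = 12.2500.
Total external benefit = MEB × q_m = 18.3 × 12.2500 = 224.1750.

224.2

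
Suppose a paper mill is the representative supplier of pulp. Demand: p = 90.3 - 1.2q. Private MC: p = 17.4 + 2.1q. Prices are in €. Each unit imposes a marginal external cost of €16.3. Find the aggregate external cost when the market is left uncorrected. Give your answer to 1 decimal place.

Market equilibrium (private): 17.4 + 2.1q = 90.3 - 1.2q → q_m = 22.0909.
Total external cost = MEC × q_m = 16.3 × 22.0909 = 360.0817.

€360.1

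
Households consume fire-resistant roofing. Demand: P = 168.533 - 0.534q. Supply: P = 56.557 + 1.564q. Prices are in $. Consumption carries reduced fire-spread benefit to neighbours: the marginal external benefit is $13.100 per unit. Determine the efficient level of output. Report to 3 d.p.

q* = 59.617

Social marginal benefit = demand + MEB = 181.633 - 0.534q.
Set SMB = MC: 181.633 - 0.534q = 56.557 + 1.564q → q* = 59.6168.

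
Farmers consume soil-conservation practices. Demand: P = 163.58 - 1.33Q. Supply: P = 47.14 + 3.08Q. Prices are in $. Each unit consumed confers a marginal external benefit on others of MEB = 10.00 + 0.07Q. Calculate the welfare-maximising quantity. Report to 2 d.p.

Q* = 29.13

Social marginal benefit = demand + MEB = 173.58 - 1.26Q.
Set SMB = MC: 173.58 - 1.26Q = 47.14 + 3.08Q → Q* = 29.1336.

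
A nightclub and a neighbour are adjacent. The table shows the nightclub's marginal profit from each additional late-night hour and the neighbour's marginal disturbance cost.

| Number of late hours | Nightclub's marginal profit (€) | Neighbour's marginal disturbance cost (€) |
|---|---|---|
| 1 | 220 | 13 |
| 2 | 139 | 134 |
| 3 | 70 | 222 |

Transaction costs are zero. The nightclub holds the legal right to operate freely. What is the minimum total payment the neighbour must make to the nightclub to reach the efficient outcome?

€70

Left alone the nightclub would choose level 3 (marginal profit stays positive).
Efficient level: k* = 2 (marginal profit ≥ marginal disturbance cost through 2).
The neighbour must at least cover the nightclub's forgone profit from cutting 3→2: 70 = 70.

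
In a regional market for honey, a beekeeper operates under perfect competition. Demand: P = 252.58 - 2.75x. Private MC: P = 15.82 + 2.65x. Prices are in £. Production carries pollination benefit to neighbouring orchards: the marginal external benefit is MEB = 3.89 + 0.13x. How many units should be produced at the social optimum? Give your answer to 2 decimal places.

Social marginal cost = private MC − MEB = 11.93 + 2.52x.
Set SMC = demand: 11.93 + 2.52x = 252.58 - 2.75x → x* = 45.6641.

x* = 45.66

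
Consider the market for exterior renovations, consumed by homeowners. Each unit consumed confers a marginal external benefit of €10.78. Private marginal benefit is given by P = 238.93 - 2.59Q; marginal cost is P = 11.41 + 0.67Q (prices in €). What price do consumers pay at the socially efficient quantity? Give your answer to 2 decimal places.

P = €49.61

Social marginal benefit = demand + MEB = 249.71 - 2.59Q.
Set SMB = MC: 249.71 - 2.59Q = 11.41 + 0.67Q → Q* = 73.0982.
Consumer price on the demand curve at Q*: 238.93 − 2.59×73.0982 = 49.6057.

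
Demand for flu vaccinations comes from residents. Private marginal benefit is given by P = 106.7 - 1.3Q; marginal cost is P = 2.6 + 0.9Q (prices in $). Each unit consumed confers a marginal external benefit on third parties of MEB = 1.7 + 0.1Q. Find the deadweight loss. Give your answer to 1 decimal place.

Market equilibrium (private): 2.6 + 0.9Q = 106.7 - 1.3Q → Q_m = 47.3182.
Social marginal benefit = demand + MEB = 108.4 - 1.2Q.
Set SMB = MC: 108.4 - 1.2Q = 2.6 + 0.9Q → Q* = 50.3810.
The welfare-loss triangle has base |Q_m − Q*| and height MEB(Q_m) (the vertical gap between SMB and MC is zero at Q* and MEB at Q_m).
DWL = ½ × 3.0628 × 6.4318 = 9.8497.

DWL = $9.8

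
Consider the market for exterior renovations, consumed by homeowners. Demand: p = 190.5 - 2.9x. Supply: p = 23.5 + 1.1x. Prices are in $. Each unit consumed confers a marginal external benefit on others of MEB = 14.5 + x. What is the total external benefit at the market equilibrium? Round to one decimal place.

Market equilibrium (private): 23.5 + 1.1x = 190.5 - 2.9x → x_m = 41.7500.
Total external benefit = ∫₀^{x_m} (14.5 + 1.0x) dx = 14.5×41.7500 + ½×1.0×41.7500² = 1476.9063.

$1476.9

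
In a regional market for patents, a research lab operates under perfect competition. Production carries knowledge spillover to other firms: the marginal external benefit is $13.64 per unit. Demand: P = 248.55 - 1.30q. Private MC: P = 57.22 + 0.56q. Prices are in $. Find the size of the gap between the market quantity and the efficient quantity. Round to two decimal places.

7.33 units

Market equilibrium (private): 57.22 + 0.56q = 248.55 - 1.30q → q_m = 102.8656.
Social marginal cost = private MC − MEB = 43.58 + 0.56q.
Set SMC = demand: 43.58 + 0.56q = 248.55 - 1.30q → q* = 110.1989.
Gap = |102.8656 − 110.1989| = 7.3333.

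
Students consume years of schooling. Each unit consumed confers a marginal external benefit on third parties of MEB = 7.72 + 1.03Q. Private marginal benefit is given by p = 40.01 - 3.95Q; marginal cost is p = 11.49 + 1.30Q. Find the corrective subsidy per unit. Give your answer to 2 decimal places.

Social marginal benefit = demand + MEB = 47.73 - 2.92Q.
Set SMB = MC: 47.73 - 2.92Q = 11.49 + 1.30Q → Q* = 8.5877.
The Pigouvian subsidy equals MEB at Q*: 7.72 + 1.03×8.5877 = 16.5653.

subsidy = 16.57 per unit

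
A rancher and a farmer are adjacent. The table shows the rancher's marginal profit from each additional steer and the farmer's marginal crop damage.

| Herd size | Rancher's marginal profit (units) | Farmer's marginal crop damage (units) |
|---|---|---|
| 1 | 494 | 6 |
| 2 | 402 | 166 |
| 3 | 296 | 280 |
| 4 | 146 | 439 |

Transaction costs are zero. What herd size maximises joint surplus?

3

Bargaining reaches the level where marginal profit last exceeds marginal crop damage.
That holds through level 3 (296 ≥ 280) but not at 4 (146 < 439).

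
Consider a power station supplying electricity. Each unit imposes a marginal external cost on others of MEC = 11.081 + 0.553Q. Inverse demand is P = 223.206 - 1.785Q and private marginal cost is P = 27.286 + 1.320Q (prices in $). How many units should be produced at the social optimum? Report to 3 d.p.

Q* = 50.530

Social marginal cost = private MC + MEC = 38.367 + 1.873Q.
Set SMC = demand: 38.367 + 1.873Q = 223.206 - 1.785Q → Q* = 50.5301.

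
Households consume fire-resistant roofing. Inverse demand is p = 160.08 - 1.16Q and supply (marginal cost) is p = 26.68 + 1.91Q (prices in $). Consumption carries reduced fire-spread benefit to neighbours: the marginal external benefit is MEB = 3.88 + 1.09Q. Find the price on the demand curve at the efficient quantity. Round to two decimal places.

P = $79.65

Social marginal benefit = demand + MEB = 163.96 - 0.07Q.
Set SMB = MC: 163.96 - 0.07Q = 26.68 + 1.91Q → Q* = 69.3333.
Consumer price on the demand curve at Q*: 160.08 − 1.16×69.3333 = 79.6534.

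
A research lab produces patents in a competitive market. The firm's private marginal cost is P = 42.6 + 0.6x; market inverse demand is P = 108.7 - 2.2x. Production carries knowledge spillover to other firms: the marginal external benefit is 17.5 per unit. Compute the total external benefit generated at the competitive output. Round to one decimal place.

Market equilibrium (private): 42.6 + 0.6x = 108.7 - 2.2x → x_m = 23.6071.
Total external benefit = MEB × x_m = 17.5 × 23.6071 = 413.1243.

413.1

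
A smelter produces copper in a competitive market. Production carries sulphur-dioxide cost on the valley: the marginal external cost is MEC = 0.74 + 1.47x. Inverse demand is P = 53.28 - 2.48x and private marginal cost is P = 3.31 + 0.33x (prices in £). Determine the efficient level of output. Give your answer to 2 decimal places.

x* = 11.50

Social marginal cost = private MC + MEC = 4.05 + 1.80x.
Set SMC = demand: 4.05 + 1.80x = 53.28 - 2.48x → x* = 11.5023.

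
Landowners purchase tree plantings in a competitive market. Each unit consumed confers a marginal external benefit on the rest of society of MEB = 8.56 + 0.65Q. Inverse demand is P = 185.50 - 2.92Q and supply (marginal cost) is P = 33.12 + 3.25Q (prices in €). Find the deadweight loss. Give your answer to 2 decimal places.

DWL = €54.87

Market equilibrium (private): 33.12 + 3.25Q = 185.50 - 2.92Q → Q_m = 24.6969.
Social marginal benefit = demand + MEB = 194.06 - 2.27Q.
Set SMB = MC: 194.06 - 2.27Q = 33.12 + 3.25Q → Q* = 29.1558.
Between Q* and Q_m the wedge SMB − MC runs linearly from 0 to MEB(Q_m), so the loss is a triangle.
DWL = ½ × 4.4589 × 24.6130 = 54.8735.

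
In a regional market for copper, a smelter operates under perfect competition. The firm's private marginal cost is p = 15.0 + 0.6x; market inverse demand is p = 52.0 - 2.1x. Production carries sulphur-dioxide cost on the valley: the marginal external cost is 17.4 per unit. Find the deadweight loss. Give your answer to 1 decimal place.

DWL = 56.1

Market equilibrium (private): 15.0 + 0.6x = 52.0 - 2.1x → x_m = 13.7037.
Social marginal cost = private MC + MEC = 32.4 + 0.6x.
Set SMC = demand: 32.4 + 0.6x = 52.0 - 2.1x → x* = 7.2593.
The welfare-loss triangle has base |x_m − x*| and height MEC(x_m) (the vertical gap between SMC and demand is zero at x* and MEC at x_m).
DWL = ½ × 6.4444 × 17.4000 = 56.0663.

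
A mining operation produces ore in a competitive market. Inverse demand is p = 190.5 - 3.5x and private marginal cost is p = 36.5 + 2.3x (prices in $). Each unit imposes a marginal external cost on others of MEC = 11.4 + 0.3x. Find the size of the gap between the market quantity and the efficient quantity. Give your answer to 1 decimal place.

Market equilibrium (private): 36.5 + 2.3x = 190.5 - 3.5x → x_m = 26.5517.
Social marginal cost = private MC + MEC = 47.9 + 2.6x.
Set SMC = demand: 47.9 + 2.6x = 190.5 - 3.5x → x* = 23.3770.
Gap = |26.5517 − 23.3770| = 3.1747.

3.2 units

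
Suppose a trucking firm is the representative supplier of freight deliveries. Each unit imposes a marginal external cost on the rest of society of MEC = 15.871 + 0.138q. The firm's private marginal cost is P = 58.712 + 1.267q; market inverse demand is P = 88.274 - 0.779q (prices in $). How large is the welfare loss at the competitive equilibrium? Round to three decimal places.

DWL = $73.067

Market equilibrium (private): 58.712 + 1.267q = 88.274 - 0.779q → q_m = 14.4487.
Social marginal cost = private MC + MEC = 74.583 + 1.405q.
Set SMC = demand: 74.583 + 1.405q = 88.274 - 0.779q → q* = 6.2688.
Between q* and q_m the wedge SMC − demand runs linearly from 0 to MEC(q_m), so the loss is a triangle.
DWL = ½ × 8.1799 × 17.8649 = 73.0665.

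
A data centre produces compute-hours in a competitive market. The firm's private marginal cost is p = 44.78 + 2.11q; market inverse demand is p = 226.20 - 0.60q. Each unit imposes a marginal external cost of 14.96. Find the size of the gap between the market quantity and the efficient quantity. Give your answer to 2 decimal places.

Market equilibrium (private): 44.78 + 2.11q = 226.20 - 0.60q → q_m = 66.9446.
Social marginal cost = private MC + MEC = 59.74 + 2.11q.
Set SMC = demand: 59.74 + 2.11q = 226.20 - 0.60q → q* = 61.4244.
Gap = |66.9446 − 61.4244| = 5.5202.

5.52 units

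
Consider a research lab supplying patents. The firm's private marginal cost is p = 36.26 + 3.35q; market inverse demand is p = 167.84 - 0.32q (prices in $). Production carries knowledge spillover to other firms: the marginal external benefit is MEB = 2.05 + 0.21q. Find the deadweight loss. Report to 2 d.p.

Market equilibrium (private): 36.26 + 3.35q = 167.84 - 0.32q → q_m = 35.8529.
Social marginal cost = private MC − MEB = 34.21 + 3.14q.
Set SMC = demand: 34.21 + 3.14q = 167.84 - 0.32q → q* = 38.6214.
Height of the DWL triangle at q_m is demand(q_m) − SMC(q_m) = MEB(q_m) = 9.5791.
DWL = ½ × 2.7685 × 9.5791 = 13.2599.

DWL = $13.26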